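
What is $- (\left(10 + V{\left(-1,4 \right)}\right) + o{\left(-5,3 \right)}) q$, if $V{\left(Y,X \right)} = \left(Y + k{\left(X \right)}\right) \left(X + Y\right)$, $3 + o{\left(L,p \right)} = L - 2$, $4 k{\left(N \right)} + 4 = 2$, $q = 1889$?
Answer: $\frac{17001}{2} \approx 8500.5$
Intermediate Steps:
$k{\left(N \right)} = - \frac{1}{2}$ ($k{\left(N \right)} = -1 + \frac{1}{4} \cdot 2 = -1 + \frac{1}{2} = - \frac{1}{2}$)
$o{\left(L,p \right)} = -5 + L$ ($o{\left(L,p \right)} = -3 + \left(L - 2\right) = -3 + \left(-2 + L\right) = -5 + L$)
$V{\left(Y,X \right)} = \left(- \frac{1}{2} + Y\right) \left(X + Y\right)$ ($V{\left(Y,X \right)} = \left(Y - \frac{1}{2}\right) \left(X + Y\right) = \left(- \frac{1}{2} + Y\right) \left(X + Y\right)$)
$- (\left(10 + V{\left(-1,4 \right)}\right) + o{\left(-5,3 \right)}) q = - (\left(10 + \left(\left(-1\right)^{2} - 2 - - \frac{1}{2} + 4 \left(-1\right)\right)\right) - 10) 1889 = - (\left(10 + \left(1 - 2 + \frac{1}{2} - 4\right)\right) - 10) 1889 = - (\left(10 - \frac{9}{2}\right) - 10) 1889 = - (\frac{11}{2} - 10) 1889 = \left(-1\right) \left(- \frac{9}{2}\right) 1889 = \frac{9}{2} \cdot 1889 = \frac{17001}{2}$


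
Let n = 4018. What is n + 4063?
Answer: 8081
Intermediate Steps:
n + 4063 = 4018 + 4063 = 8081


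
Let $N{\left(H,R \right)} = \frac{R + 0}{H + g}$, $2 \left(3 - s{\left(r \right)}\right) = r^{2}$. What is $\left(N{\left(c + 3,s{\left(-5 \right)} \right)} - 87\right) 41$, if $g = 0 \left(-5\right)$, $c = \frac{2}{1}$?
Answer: $- \frac{36449}{10} \approx -3644.9$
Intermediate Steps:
$c = 2$ ($c = 2 \cdot 1 = 2$)
$g = 0$
$s{\left(r \right)} = 3 - \frac{r^{2}}{2}$
$N{\left(H,R \right)} = \frac{R}{H}$ ($N{\left(H,R \right)} = \frac{R + 0}{H + 0} = \frac{R}{H}$)
$\left(N{\left(c + 3,s{\left(-5 \right)} \right)} - 87\right) 41 = \left(\frac{3 - \frac{\left(-5\right)^{2}}{2}}{2 + 3} - 87\right) 41 = \left(\frac{3 - \frac{25}{2}}{5} - 87\right) 41 = \left(\left(3 - \frac{25}{2}\right) \frac{1}{5} - 87\right) 41 = \left(\left(- \frac{19}{2}\right) \frac{1}{5} - 87\right) 41 = \left(- \frac{19}{10} - 87\right) 41 = \left(- \frac{889}{10}\right) 41 = - \frac{36449}{10}$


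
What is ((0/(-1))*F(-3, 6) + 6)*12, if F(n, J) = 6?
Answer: 72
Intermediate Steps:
((0/(-1))*F(-3, 6) + 6)*12 = ((0/(-1))*6 + 6)*12 = ((0*(-1))*6 + 6)*12 = (0*6 + 6)*12 = (0 + 6)*12 = 6*12 = 72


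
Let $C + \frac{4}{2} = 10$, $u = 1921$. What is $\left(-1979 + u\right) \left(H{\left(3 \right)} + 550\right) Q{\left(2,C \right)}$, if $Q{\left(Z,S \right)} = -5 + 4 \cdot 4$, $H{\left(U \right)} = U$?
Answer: $-352814$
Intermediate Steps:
$C = 8$ ($C = -2 + 10 = 8$)
$Q{\left(Z,S \right)} = 11$ ($Q{\left(Z,S \right)} = -5 + 16 = 11$)
$\left(-1979 + u\right) \left(H{\left(3 \right)} + 550\right) Q{\left(2,C \right)} = \left(-1979 + 1921\right) \left(3 + 550\right) 11 = \left(-58\right) 553 \cdot 11 = \left(-32074\right) 11 = -352814$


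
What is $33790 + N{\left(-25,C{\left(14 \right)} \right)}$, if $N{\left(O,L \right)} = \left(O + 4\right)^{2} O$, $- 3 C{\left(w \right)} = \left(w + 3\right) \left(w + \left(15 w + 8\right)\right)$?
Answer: $22765$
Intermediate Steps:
$C{\left(w \right)} = - \frac{\left(3 + w\right) \left(8 + 16 w\right)}{3}$ ($C{\left(w \right)} = - \frac{\left(w + 3\right) \left(w + \left(15 w + 8\right)\right)}{3} = - \frac{\left(3 + w\right) \left(w + \left(8 + 15 w\right)\right)}{3} = - \frac{\left(3 + w\right) \left(8 + 16 w\right)}{3}$)
$N{\left(O,L \right)} = O \left(4 + O\right)^{2}$ ($N{\left(O,L \right)} = \left(4 + O\right)^{2} O = O \left(4 + O\right)^{2}$)
$33790 + N{\left(-25,C{\left(14 \right)} \right)} = 33790 - 25 \left(4 - 25\right)^{2} = 33790 - 25 \left(-21\right)^{2} = 33790 - 11025 = 22765$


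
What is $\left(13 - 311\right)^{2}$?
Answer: $88804$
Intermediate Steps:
$\left(13 - 311\right)^{2} = \left(-298\right)^{2} = 88804$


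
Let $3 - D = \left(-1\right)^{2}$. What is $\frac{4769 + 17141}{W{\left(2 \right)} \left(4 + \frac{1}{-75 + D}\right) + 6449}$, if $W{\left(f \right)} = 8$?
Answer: $\frac{319886}{94621} \approx 3.3807$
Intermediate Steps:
$D = 2$ ($D = 3 - \left(-1\right)^{2} = 3 - 1 = 2$)
$\frac{4769 + 17141}{W{\left(2 \right)} \left(4 + \frac{1}{-75 + D}\right) + 6449} = \frac{4769 + 17141}{8 \left(4 + \frac{1}{-75 + 2}\right) + 6449} = \frac{21910}{8 \left(4 + \frac{1}{-73}\right) + 6449} = \frac{21910}{8 \left(4 - \frac{1}{73}\right) + 6449} = \frac{21910}{8 \cdot \frac{291}{73} + 6449} = \frac{21910}{\frac{2328}{73} + 6449} = \frac{21910}{\frac{473105}{73}} = 21910 \cdot \frac{73}{473105} = \frac{319886}{94621}$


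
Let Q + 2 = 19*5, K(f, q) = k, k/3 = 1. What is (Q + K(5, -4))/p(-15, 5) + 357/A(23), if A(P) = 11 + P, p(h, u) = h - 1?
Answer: 9/2 ≈ 4.5000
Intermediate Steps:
p(h, u) = -1 + h
k = 3 (k = 3*1 = 3)
K(f, q) = 3
Q = 93 (Q = -2 + 19*5 = -2 + 95 = 93)
(Q + K(5, -4))/p(-15, 5) + 357/A(23) = (93 + 3)/(-1 - 15) + 357/(11 + 23) = 96/(-16) + 357/34 = 96*(-1/16) + 357*(1/34) = -6 + 21/2 = 9/2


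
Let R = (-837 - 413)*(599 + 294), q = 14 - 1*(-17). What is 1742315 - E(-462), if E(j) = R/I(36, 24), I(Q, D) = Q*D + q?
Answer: 312097635/179 ≈ 1.7436e+6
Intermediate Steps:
q = 31 (q = 14 + 17 = 31)
R = -1116250 (R = -1250*893 = -1116250)
I(Q, D) = 31 + D*Q (I(Q, D) = Q*D + 31 = D*Q + 31 = 31 + D*Q)
E(j) = -223250/179 (E(j) = -1116250/(31 + 24*36) = -1116250/(31 + 864) = -1116250/895 = -1116250*1/895 = -223250/179)
1742315 - E(-462) = 1742315 - 1*(-223250/179) = 1742315 + 223250/179 = 312097635/179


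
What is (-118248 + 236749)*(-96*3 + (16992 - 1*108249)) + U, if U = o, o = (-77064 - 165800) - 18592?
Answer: -10848435501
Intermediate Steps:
o = -261456 (o = -242864 - 18592 = -261456)
U = -261456
(-118248 + 236749)*(-96*3 + (16992 - 1*108249)) + U = (-118248 + 236749)*(-96*3 + (16992 - 1*108249)) - 261456 = 118501*(-288 + (16992 - 108249)) - 261456 = 118501*(-288 - 91257) - 261456 = 118501*(-91545) - 261456 = -10848174045 - 261456 = -10848435501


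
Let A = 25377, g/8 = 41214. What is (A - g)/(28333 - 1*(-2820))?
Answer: -304335/31153 ≈ -9.7690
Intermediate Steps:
g = 329712 (g = 8*41214 = 329712)
(A - g)/(28333 - 1*(-2820)) = (25377 - 1*329712)/(28333 - 1*(-2820)) = (25377 - 329712)/(28333 + 2820) = -304335/31153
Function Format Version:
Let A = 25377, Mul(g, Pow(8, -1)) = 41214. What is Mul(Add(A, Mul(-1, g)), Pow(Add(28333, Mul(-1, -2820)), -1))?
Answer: Rational(-304335, 31153) ≈ -9.7690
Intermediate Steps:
g = 329712 (g = Mul(8, 41214) = 329712)
Mul(Add(A, Mul(-1, g)), Pow(Add(28333, Mul(-1, -2820)), -1)) = Mul(Add(25377, Mul(-1, 329712)), Pow(Add(28333, Mul(-1, -2820)), -1)) = Mul(Add(25377, -329712), Pow(Add(28333, 2820), -1)) = Mul(-304335, Pow(31153, -1)) = Mul(-304335, Rational(1, 31153)) = Rational(-304335, 31153)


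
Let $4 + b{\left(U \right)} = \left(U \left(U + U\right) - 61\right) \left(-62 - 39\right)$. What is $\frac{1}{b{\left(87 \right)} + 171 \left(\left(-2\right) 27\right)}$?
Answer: $- \frac{1}{1532015} \approx -6.5274 \cdot 10^{-7}$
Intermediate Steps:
$b{\left(U \right)} = 6157 - 202 U^{2}$ ($b{\left(U \right)} = -4 + \left(U \left(U + U\right) - 61\right) \left(-62 - 39\right) = -4 + \left(U 2 U - 61\right) \left(-101\right) = -4 + \left(2 U^{2} - 61\right) \left(-101\right) = -4 + \left(-61 + 2 U^{2}\right) \left(-101\right) = -4 - \left(-6161 + 202 U^{2}\right) = 6157 - 202 U^{2}$)
$\frac{1}{b{\left(87 \right)} + 171 \left(\left(-2\right) 27\right)} = \frac{1}{\left(6157 - 202 \cdot 87^{2}\right) + 171 \left(\left(-2\right) 27\right)} = \frac{1}{\left(6157 - 1528938\right) + 171 \left(-54\right)} = \frac{1}{\left(6157 - 1528938\right) - 9234} = \frac{1}{-1522781 - 9234} = \frac{1}{-1532015} = - \frac{1}{1532015}$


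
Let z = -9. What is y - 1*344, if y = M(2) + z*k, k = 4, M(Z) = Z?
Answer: -378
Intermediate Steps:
y = -34 (y = 2 - 9*4 = 2 - 36 = -34)
y - 1*344 = -34 - 1*344 = -34 - 344 = -378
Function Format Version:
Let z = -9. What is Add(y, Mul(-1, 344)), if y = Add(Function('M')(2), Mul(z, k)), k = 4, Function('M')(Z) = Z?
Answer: -378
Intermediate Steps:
y = -34 (y = Add(2, Mul(-9, 4)) = Add(2, -36) = -34)
Add(y, Mul(-1, 344)) = Add(-34, Mul(-1, 344)) = Add(-34, -344) = -378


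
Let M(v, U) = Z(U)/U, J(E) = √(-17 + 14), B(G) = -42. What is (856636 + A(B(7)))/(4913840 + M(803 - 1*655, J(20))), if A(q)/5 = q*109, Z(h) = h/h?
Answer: 12290683333920/72437470636801 + 833746*I*√3/72437470636801 ≈ 0.16967 + 1.9936e-8*I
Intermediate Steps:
J(E) = I*√3 (J(E) = √(-3) = I*√3)
Z(h) = 1
A(q) = 545*q (A(q) = 5*(q*109) = 5*(109*q) = 545*q)
M(v, U) = 1/U
(856636 + A(B(7)))/(4913840 + M(803 - 1*655, J(20))) = (856636 + 545*(-42))/(4913840 + 1/(I*√3)) = (856636 - 22890)/(4913840 - I*√3/3) = 833746/(4913840 - I*√3/3)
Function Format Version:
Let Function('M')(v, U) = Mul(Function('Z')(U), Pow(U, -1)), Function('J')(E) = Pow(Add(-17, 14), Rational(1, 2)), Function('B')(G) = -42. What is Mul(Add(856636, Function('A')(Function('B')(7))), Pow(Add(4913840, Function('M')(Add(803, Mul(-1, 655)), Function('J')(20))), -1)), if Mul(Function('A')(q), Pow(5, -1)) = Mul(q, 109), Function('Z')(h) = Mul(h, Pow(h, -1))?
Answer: Add(Rational(12290683333920, 72437470636801), Mul(Rational(833746, 72437470636801), I, Pow(3, Rational(1, 2)))) ≈ Add(0.16967, Mul(1.9936e-8, I))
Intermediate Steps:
Function('J')(E) = Mul(I, Pow(3, Rational(1, 2))) (Function('J')(E) = Pow(-3, Rational(1, 2)) = Mul(I, Pow(3, Rational(1, 2))))
Function('Z')(h) = 1
Function('A')(q) = Mul(545, q) (Function('A')(q) = Mul(5, Mul(q, 109)) = Mul(5, Mul(109, q)) = Mul(545, q))
Function('M')(v, U) = Pow(U, -1) (Function('M')(v, U) = Mul(1, Pow(U, -1)) = Pow(U, -1))
Mul(Add(856636, Function('A')(Function('B')(7))), Pow(Add(4913840, Function('M')(Add(803, Mul(-1, 655)), Function('J')(20))), -1)) = Mul(Add(856636, Mul(545, -42)), Pow(Add(4913840, Pow(Mul(I, Pow(3, Rational(1, 2))), -1)), -1)) = Mul(Add(856636, -22890), Pow(Add(4913840, Mul(Rational(-1, 3), I, Pow(3, Rational(1, 2)))), -1)) = Mul(833746, Pow(Add(4913840, Mul(Rational(-1, 3), I, Pow(3, Rational(1, 2)))), -1))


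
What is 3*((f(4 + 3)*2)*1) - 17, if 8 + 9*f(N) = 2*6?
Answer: -43/3 ≈ -14.333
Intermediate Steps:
f(N) = 4/9 (f(N) = -8/9 + (2*6)/9 = -8/9 + (1/9)*12 = -8/9 + 4/3 = 4/9)
3*((f(4 + 3)*2)*1) - 17 = 3*(((4/9)*2)*1) - 17 = 3*((8/9)*1) - 17 = 3*(8/9) - 17 = 8/3 - 17 = -43/3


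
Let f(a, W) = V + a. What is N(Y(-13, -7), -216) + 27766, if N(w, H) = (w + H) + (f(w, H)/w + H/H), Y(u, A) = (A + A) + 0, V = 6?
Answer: 192763/7 ≈ 27538.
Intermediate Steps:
f(a, W) = 6 + a
Y(u, A) = 2*A (Y(u, A) = 2*A + 0 = 2*A)
N(w, H) = 1 + H + w + (6 + w)/w (N(w, H) = (w + H) + ((6 + w)/w + H/H) = (H + w) + ((6 + w)/w + 1) = (H + w) + (1 + (6 + w)/w) = 1 + H + w + (6 + w)/w)
N(Y(-13, -7), -216) + 27766 = (2 - 216 + 2*(-7) + 6/((2*(-7)))) + 27766 = (2 - 216 - 14 + 6/(-14)) + 27766 = (2 - 216 - 14 + 6*(-1/14)) + 27766 = (2 - 216 - 14 - 3/7) + 27766 = -1599/7 + 27766 = 192763/7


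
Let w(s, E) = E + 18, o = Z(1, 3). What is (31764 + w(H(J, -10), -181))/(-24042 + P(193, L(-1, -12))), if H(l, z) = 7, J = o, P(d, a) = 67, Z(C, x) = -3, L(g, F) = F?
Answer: -31601/23975 ≈ -1.3181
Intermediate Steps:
o = -3
J = -3
w(s, E) = 18 + E
(31764 + w(H(J, -10), -181))/(-24042 + P(193, L(-1, -12))) = (31764 + (18 - 181))/(-24042 + 67) = (31764 - 163)/(-23975) = 31601*(-1/23975) = -31601/23975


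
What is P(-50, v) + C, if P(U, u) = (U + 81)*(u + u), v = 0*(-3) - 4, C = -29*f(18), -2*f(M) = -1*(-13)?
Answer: -119/2 ≈ -59.500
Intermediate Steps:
f(M) = -13/2 (f(M) = -(-1)*(-13)/2 = -1/2*13 = -13/2)
C = 377/2 (C = -29*(-13/2) = 377/2 ≈ 188.50)
v = -4 (v = 0 - 4 = -4)
P(U, u) = 2*u*(81 + U) (P(U, u) = (81 + U)*(2*u) = 2*u*(81 + U))
P(-50, v) + C = 2*(-4)*(81 - 50) + 377/2 = 2*(-4)*31 + 377/2 = -248 + 377/2 = -119/2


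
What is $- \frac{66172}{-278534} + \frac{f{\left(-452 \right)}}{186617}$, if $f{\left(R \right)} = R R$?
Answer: $\frac{34627215230}{25989589739} \approx 1.3323$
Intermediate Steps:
$f{\left(R \right)} = R^{2}$
$- \frac{66172}{-278534} + \frac{f{\left(-452 \right)}}{186617} = - \frac{66172}{-278534} + \frac{\left(-452\right)^{2}}{186617} = \left(-66172\right) \left(- \frac{1}{278534}\right) + 204304 \cdot \frac{1}{186617} = \frac{33086}{139267} + \frac{204304}{186617} = \frac{34627215230}{25989589739}$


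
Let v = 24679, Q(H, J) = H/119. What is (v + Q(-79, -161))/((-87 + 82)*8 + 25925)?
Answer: 2936722/3080315 ≈ 0.95338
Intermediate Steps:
Q(H, J) = H/119 (Q(H, J) = H*(1/119) = H/119)
(v + Q(-79, -161))/((-87 + 82)*8 + 25925) = (24679 + (1/119)*(-79))/((-87 + 82)*8 + 25925) = (24679 - 79/119)/(-5*8 + 25925) = 2936722/(119*(-40 + 25925)) = (2936722/119)/25885 = (2936722/119)*(1/25885) = 2936722/3080315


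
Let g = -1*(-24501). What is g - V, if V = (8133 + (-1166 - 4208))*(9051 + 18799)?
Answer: -76813649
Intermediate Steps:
g = 24501
V = 76838150 (V = (8133 - 5374)*27850 = 2759*27850 = 76838150)
g - V = 24501 - 1*76838150 = 24501 - 76838150 = -76813649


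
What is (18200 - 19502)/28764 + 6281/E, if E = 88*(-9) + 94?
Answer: -7565645/836553 ≈ -9.0438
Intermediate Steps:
E = -698 (E = -792 + 94 = -698)
(18200 - 19502)/28764 + 6281/E = (18200 - 19502)/28764 + 6281/(-698) = -1302*1/28764 + 6281*(-1/698) = -217/4794 - 6281/698 = -7565645/836553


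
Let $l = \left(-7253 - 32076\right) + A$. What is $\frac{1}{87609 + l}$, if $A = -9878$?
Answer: $\frac{1}{38402} \approx 2.604 \cdot 10^{-5}$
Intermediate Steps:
$l = -49207$ ($l = \left(-7253 - 32076\right) - 9878 = -39329 - 9878 = -49207$)
$\frac{1}{87609 + l} = \frac{1}{87609 - 49207} = \frac{1}{38402}$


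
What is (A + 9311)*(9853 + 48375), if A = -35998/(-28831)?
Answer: 15633137230092/28831 ≈ 5.4223e+8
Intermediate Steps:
A = 35998/28831 (A = -35998*(-1/28831) = 35998/28831 ≈ 1.2486)
(A + 9311)*(9853 + 48375) = (35998/28831 + 9311)*(9853 + 48375) = (268481439/28831)*58228 = 15633137230092/28831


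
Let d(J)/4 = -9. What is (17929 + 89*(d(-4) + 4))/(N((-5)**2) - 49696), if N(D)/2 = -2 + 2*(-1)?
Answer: -5027/16568 ≈ -0.30342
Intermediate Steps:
N(D) = -8 (N(D) = 2*(-2 + 2*(-1)) = 2*(-2 - 2) = 2*(-4) = -8)
d(J) = -36 (d(J) = 4*(-9) = -36)
(17929 + 89*(d(-4) + 4))/(N((-5)**2) - 49696) = (17929 + 89*(-36 + 4))/(-8 - 49696) = (17929 + 89*(-32))/(-49704) = (17929 - 2848)*(-1/49704) = 15081*(-1/49704) = -5027/16568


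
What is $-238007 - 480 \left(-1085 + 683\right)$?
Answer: $-45047$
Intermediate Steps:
$-238007 - 480 \left(-1085 + 683\right) = -238007 - -192960 = -238007 + 192960 = -45047$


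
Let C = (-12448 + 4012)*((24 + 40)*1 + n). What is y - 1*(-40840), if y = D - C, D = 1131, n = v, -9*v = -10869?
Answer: 10769751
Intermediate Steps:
v = 3623/3 (v = -1/9*(-10869) = 3623/3 ≈ 1207.7)
n = 3623/3 ≈ 1207.7
C = -10727780 (C = (-12448 + 4012)*((24 + 40)*1 + 3623/3) = -8436*(64*1 + 3623/3) = -8436*(64 + 3623/3) = -8436*3815/3 = -10727780)
y = 10728911 (y = 1131 - 1*(-10727780) = 1131 + 10727780 = 10728911)
y - 1*(-40840) = 10728911 - 1*(-40840) = 10728911 + 40840 = 10769751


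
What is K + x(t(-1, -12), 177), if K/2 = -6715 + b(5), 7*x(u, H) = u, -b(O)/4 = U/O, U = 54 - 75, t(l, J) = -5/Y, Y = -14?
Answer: -6564211/490 ≈ -13396.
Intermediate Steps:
t(l, J) = 5/14 (t(l, J) = -5/(-14) = -5*(-1/14) = 5/14)
U = -21
b(O) = 84/O (b(O) = -(-84)/O = 84/O)
x(u, H) = u/7
K = -66982/5 (K = 2*(-6715 + 84/5) = 2*(-33491/5) = -66982/5 ≈ -13396.)
K + x(t(-1, -12), 177) = -66982/5 + (⅐)*(5/14) = -66982/5 + 5/98 = -6564211/490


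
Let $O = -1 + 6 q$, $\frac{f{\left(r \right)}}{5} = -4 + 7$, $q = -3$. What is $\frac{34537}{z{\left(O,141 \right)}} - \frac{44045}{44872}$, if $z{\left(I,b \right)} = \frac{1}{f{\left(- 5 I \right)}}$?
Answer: $\frac{23246119915}{44872} \approx 5.1805 \cdot 10^{5}$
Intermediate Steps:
$f{\left(r \right)} = 15$ ($f{\left(r \right)} = 5 \left(-4 + 7\right) = 5 \cdot 3 = 15$)
$O = -19$ ($O = -1 + 6 \left(-3\right) = -1 - 18 = -19$)
$z{\left(I,b \right)} = \frac{1}{15}$
$\frac{34537}{z{\left(O,141 \right)}} - \frac{44045}{44872} = 34537 \frac{1}{\frac{1}{15}} - \frac{44045}{44872} = 34537 \cdot 15 - \frac{44045}{44872} = 518055 - \frac{44045}{44872} = \frac{23246119915}{44872}$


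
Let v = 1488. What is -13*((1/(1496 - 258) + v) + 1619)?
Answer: -50004071/1238 ≈ -40391.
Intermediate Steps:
-13*((1/(1496 - 258) + v) + 1619) = -13*((1/(1496 - 258) + 1488) + 1619) = -13*((1/1238 + 1488) + 1619) = -13*(1842145/1238 + 1619) = -13*3846467/1238 = -50004071/1238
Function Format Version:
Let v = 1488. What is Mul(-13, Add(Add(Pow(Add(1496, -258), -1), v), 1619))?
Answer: Rational(-50004071, 1238) ≈ -40391.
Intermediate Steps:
Mul(-13, Add(Add(Pow(Add(1496, -258), -1), v), 1619)) = Mul(-13, Add(Add(Pow(Add(1496, -258), -1), 1488), 1619)) = Mul(-13, Add(Add(Pow(1238, -1), 1488), 1619)) = Mul(-13, Add(Add(Rational(1, 1238), 1488), 1619)) = Mul(-13, Add(Rational(1842145, 1238), 1619)) = Mul(-13, Rational(3846467, 1238)) = Rational(-50004071, 1238)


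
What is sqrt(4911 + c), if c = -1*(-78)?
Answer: sqrt(4989) ≈ 70.633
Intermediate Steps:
c = 78
sqrt(4911 + c) = sqrt(4911 + 78) = sqrt(4989)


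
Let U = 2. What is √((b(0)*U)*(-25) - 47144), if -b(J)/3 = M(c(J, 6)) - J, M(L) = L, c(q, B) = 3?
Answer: I*√46694 ≈ 216.09*I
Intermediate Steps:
b(J) = -9 + 3*J (b(J) = -3*(3 - J) = -9 + 3*J)
√((b(0)*U)*(-25) - 47144) = √(((-9 + 3*0)*2)*(-25) - 47144) = √(((-9 + 0)*2)*(-25) - 47144) = √(-9*2*(-25) - 47144) = √(-18*(-25) - 47144) = √(450 - 47144) = √(-46694) = I*√46694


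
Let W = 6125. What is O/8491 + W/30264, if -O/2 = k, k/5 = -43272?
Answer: 13147845455/256971624 ≈ 51.165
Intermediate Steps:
k = -216360 (k = 5*(-43272) = -216360)
O = 432720 (O = -2*(-216360) = 432720)
O/8491 + W/30264 = 432720/8491 + 6125/30264 = 13147845455/256971624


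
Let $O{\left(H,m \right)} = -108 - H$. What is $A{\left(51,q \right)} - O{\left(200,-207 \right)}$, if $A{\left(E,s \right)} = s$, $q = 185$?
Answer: $493$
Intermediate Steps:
$A{\left(51,q \right)} - O{\left(200,-207 \right)} = 185 - \left(-108 - 200\right) = 185 - -308 = 185 + 308 = 493$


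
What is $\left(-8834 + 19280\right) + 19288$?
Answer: $29734$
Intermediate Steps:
$\left(-8834 + 19280\right) + 19288 = 10446 + 19288 = 29734$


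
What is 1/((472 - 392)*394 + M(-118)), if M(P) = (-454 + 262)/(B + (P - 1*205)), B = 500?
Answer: 59/1859616 ≈ 3.1727e-5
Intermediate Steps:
M(P) = -192/(295 + P) (M(P) = (-454 + 262)/(500 + (P - 1*205)) = -192/(500 + (P - 205)) = -192/(500 + (-205 + P)) = -192/(295 + P))
1/((472 - 392)*394 + M(-118)) = 1/((472 - 392)*394 - 192/(295 - 118)) = 1/(80*394 - 192/177) = 1/(31520 - 192*1/177) = 1/(31520 - 64/59) = 1/(1859616/59) = 59/1859616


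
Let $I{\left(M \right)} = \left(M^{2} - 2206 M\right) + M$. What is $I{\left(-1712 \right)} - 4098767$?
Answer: $2607137$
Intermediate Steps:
$I{\left(M \right)} = M^{2} - 2205 M$
$I{\left(-1712 \right)} - 4098767 = - 1712 \left(-2205 - 1712\right) - 4098767 = \left(-1712\right) \left(-3917\right) - 4098767 = 6705904 - 4098767 = 2607137$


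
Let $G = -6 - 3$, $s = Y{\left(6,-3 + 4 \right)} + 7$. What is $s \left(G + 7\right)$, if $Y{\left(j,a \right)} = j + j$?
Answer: $-38$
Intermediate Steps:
$Y{\left(j,a \right)} = 2 j$
$s = 19$ ($s = 2 \cdot 6 + 7 = 12 + 7 = 19$)
$G = -9$
$s \left(G + 7\right) = 19 \left(-9 + 7\right) = 19 \left(-2\right) = -38$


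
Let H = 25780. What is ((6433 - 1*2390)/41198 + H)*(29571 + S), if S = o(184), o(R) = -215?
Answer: 15589334753474/20599 ≈ 7.5680e+8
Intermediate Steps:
S = -215
((6433 - 1*2390)/41198 + H)*(29571 + S) = ((6433 - 1*2390)/41198 + 25780)*(29571 - 215) = ((6433 - 2390)*(1/41198) + 25780)*29356 = (4043*(1/41198) + 25780)*29356 = (4043/41198 + 25780)*29356 = (1062088483/41198)*29356 = 15589334753474/20599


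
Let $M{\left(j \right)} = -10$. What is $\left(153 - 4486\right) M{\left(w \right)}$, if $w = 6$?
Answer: $43330$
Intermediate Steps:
$\left(153 - 4486\right) M{\left(w \right)} = \left(153 - 4486\right) \left(-10\right) = \left(-4333\right) \left(-10\right) = 43330$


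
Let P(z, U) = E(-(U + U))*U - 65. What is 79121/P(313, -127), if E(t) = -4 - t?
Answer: 79121/32701 ≈ 2.4195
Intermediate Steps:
P(z, U) = -65 + U*(-4 + 2*U) (P(z, U) = (-4 - (-1)*(U + U))*U - 65 = (-4 - (-1)*2*U)*U - 65 = (-4 - (-2)*U)*U - 65 = (-4 + 2*U)*U - 65 = U*(-4 + 2*U) - 65 = -65 + U*(-4 + 2*U))
79121/P(313, -127) = 79121/(-65 + 2*(-127)*(-2 - 127)) = 79121/(-65 + 2*(-127)*(-129)) = 79121/(-65 + 32766) = 79121/32701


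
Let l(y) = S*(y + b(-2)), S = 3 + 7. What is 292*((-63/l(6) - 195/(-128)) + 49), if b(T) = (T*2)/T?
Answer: 2323663/160 ≈ 14523.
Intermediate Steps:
S = 10
b(T) = 2 (b(T) = (2*T)/T = 2)
l(y) = 20 + 10*y (l(y) = 10*(y + 2) = 10*(2 + y) = 20 + 10*y)
292*((-63/l(6) - 195/(-128)) + 49) = 292*((-63/(20 + 10*6) - 195/(-128)) + 49) = 292*((-63/(20 + 60) - 195*(-1/128)) + 49) = 292*((-63/80 + 195/128) + 49) = 292*(471/640 + 49) = 292*(31831/640) = 2323663/160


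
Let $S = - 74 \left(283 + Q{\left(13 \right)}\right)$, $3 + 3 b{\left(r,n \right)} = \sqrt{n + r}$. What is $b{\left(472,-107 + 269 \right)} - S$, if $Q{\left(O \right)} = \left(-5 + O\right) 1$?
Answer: $21533 + \frac{\sqrt{634}}{3} \approx 21541.0$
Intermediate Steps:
$Q{\left(O \right)} = -5 + O$
$b{\left(r,n \right)} = -1 + \frac{\sqrt{n + r}}{3}$
$S = -21534$ ($S = - 74 \left(283 + \left(-5 + 13\right)\right) = - 74 \left(283 + 8\right) = \left(-74\right) 291 = -21534$)
$b{\left(472,-107 + 269 \right)} - S = \left(-1 + \frac{\sqrt{\left(-107 + 269\right) + 472}}{3}\right) - -21534 = \left(-1 + \frac{\sqrt{162 + 472}}{3}\right) + 21534 = \left(-1 + \frac{\sqrt{634}}{3}\right) + 21534 = 21533 + \frac{\sqrt{634}}{3}$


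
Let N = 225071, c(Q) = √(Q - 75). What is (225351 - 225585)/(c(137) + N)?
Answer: -52666614/50656954979 + 234*√62/50656954979 ≈ -0.0010396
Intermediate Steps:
c(Q) = √(-75 + Q)
(225351 - 225585)/(c(137) + N) = (225351 - 225585)/(√(-75 + 137) + 225071) = -234/(√62 + 225071) = -234/(225071 + √62)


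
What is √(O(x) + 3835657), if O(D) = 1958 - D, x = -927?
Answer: √3838542 ≈ 1959.2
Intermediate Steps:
√(O(x) + 3835657) = √((1958 - 1*(-927)) + 3835657) = √((1958 + 927) + 3835657) = √(2885 + 3835657) = √3838542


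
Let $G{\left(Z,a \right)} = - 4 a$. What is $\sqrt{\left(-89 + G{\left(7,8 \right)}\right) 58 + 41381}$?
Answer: $\sqrt{34363} \approx 185.37$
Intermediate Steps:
$\sqrt{\left(-89 + G{\left(7,8 \right)}\right) 58 + 41381} = \sqrt{\left(-89 - 32\right) 58 + 41381} = \sqrt{\left(-121\right) 58 + 41381} = \sqrt{-7018 + 41381} = \sqrt{34363}$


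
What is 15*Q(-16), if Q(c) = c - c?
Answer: 0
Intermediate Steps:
Q(c) = 0
15*Q(-16) = 15*0 = 0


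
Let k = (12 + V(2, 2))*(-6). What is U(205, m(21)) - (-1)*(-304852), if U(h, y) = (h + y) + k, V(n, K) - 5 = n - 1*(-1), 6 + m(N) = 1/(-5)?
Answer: -1523866/5 ≈ -3.0477e+5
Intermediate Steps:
m(N) = -31/5 (m(N) = -6 + 1/(-5) = -6 - ⅕ = -31/5)
V(n, K) = 6 + n (V(n, K) = 5 + (n - 1*(-1)) = 5 + (n + 1) = 5 + (1 + n) = 6 + n)
k = -120 (k = (12 + (6 + 2))*(-6) = (12 + 8)*(-6) = 20*(-6) = -120)
U(h, y) = -120 + h + y (U(h, y) = (h + y) - 120 = -120 + h + y)
U(205, m(21)) - (-1)*(-304852) = (-120 + 205 - 31/5) - (-1)*(-304852) = 394/5 - 1*304852 = 394/5 - 304852 = -1523866/5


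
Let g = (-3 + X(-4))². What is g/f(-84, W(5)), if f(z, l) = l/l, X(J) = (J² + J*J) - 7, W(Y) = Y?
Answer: 484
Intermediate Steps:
X(J) = -7 + 2*J² (X(J) = (J² + J²) - 7 = 2*J² - 7 = -7 + 2*J²)
f(z, l) = 1
g = 484 (g = (-3 + (-7 + 2*(-4)²))² = (-3 + (-7 + 2*16))² = (-3 + (-7 + 32))² = (-3 + 25)² = 22² = 484)
g/f(-84, W(5)) = 484/1 = 484*1 = 484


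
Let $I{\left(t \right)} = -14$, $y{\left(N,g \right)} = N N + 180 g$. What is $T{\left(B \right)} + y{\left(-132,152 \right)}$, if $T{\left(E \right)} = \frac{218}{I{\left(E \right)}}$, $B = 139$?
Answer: $\frac{313379}{7} \approx 44768.0$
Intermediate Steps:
$y{\left(N,g \right)} = N^{2} + 180 g$
$T{\left(E \right)} = - \frac{109}{7}$ ($T{\left(E \right)} = \frac{218}{-14} = 218 \left(- \frac{1}{14}\right) = - \frac{109}{7}$)
$T{\left(B \right)} + y{\left(-132,152 \right)} = - \frac{109}{7} + \left(\left(-132\right)^{2} + 180 \cdot 152\right) = - \frac{109}{7} + \left(17424 + 27360\right) = - \frac{109}{7} + 44784 = \frac{313379}{7}$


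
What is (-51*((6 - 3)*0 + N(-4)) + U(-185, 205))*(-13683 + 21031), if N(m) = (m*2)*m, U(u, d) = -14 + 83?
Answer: -11484924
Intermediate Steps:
U(u, d) = 69
N(m) = 2*m² (N(m) = (2*m)*m = 2*m²)
(-51*((6 - 3)*0 + N(-4)) + U(-185, 205))*(-13683 + 21031) = (-51*((6 - 3)*0 + 2*(-4)²) + 69)*(-13683 + 21031) = (-51*(3*0 + 2*16) + 69)*7348 = (-51*(0 + 32) + 69)*7348 = (-51*32 + 69)*7348 = (-1632 + 69)*7348 = -1563*7348 = -11484924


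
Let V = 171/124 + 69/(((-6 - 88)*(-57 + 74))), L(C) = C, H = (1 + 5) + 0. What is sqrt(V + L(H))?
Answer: sqrt(18002282583)/49538 ≈ 2.7085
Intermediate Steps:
H = 6 (H = 6 + 0 = 6)
V = 132351/99076 (V = 171*(1/124) + 69/((-94*17)) = 171/124 + 69/(-1598) = 171/124 + 69*(-1/1598) = 171/124 - 69/1598 = 132351/99076 ≈ 1.3359)
sqrt(V + L(H)) = sqrt(132351/99076 + 6) = sqrt(726807/99076) = sqrt(18002282583)/49538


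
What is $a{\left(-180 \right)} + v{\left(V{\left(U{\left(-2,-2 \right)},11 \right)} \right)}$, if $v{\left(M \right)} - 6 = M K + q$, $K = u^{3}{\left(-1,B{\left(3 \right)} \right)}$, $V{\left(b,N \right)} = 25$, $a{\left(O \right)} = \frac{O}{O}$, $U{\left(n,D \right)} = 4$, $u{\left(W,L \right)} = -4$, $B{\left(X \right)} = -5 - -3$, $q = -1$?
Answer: $-1594$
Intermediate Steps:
$B{\left(X \right)} = -2$ ($B{\left(X \right)} = -5 + 3 = -2$)
$a{\left(O \right)} = 1$
$K = -64$ ($K = \left(-4\right)^{3} = -64$)
$v{\left(M \right)} = 5 - 64 M$ ($v{\left(M \right)} = 6 + \left(M \left(-64\right) - 1\right) = 6 - \left(1 + 64 M\right) = 5 - 64 M$)
$a{\left(-180 \right)} + v{\left(V{\left(U{\left(-2,-2 \right)},11 \right)} \right)} = 1 + \left(5 - 1600\right) = 1 - 1595 = -1594$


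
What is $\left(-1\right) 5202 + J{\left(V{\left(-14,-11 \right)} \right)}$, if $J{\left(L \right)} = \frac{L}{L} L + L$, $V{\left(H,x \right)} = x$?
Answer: $-5224$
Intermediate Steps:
$J{\left(L \right)} = 2 L$ ($J{\left(L \right)} = 1 L + L = L + L = 2 L$)
$\left(-1\right) 5202 + J{\left(V{\left(-14,-11 \right)} \right)} = \left(-1\right) 5202 + 2 \left(-11\right) = -5202 - 22 = -5224$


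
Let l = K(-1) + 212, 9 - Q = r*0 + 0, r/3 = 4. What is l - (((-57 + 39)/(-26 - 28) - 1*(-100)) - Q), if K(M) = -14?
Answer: 320/3 ≈ 106.67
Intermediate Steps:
r = 12 (r = 3*4 = 12)
Q = 9 (Q = 9 - (12*0 + 0) = 9 - (0 + 0) = 9 - 1*0 = 9 + 0 = 9)
l = 198 (l = -14 + 212 = 198)
l - (((-57 + 39)/(-26 - 28) - 1*(-100)) - Q) = 198 - (((-57 + 39)/(-26 - 28) - 1*(-100)) - 1*9) = 198 - ((-18/(-54) + 100) - 9) = 198 - ((-18*(-1/54) + 100) - 9) = 198 - ((1/3 + 100) - 9) = 198 - (301/3 - 9) = 198 - 1*274/3 = 198 - 274/3 = 320/3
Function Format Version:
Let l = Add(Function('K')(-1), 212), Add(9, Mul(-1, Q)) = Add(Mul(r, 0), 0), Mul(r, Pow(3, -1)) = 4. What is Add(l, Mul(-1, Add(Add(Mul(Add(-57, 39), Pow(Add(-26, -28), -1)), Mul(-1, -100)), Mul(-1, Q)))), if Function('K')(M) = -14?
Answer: Rational(320, 3) ≈ 106.67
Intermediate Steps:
r = 12 (r = Mul(3, 4) = 12)
Q = 9 (Q = Add(9, Mul(-1, Add(Mul(12, 0), 0))) = Add(9, Mul(-1, Add(0, 0))) = Add(9, Mul(-1, 0)) = Add(9, 0) = 9)
l = 198 (l = Add(-14, 212) = 198)
Add(l, Mul(-1, Add(Add(Mul(Add(-57, 39), Pow(Add(-26, -28), -1)), Mul(-1, -100)), Mul(-1, Q)))) = Add(198, Mul(-1, Add(Add(Mul(Add(-57, 39), Pow(Add(-26, -28), -1)), Mul(-1, -100)), Mul(-1, 9)))) = Add(198, Mul(-1, Add(Add(Mul(-18, Pow(-54, -1)), 100), -9))) = Add(198, Mul(-1, Add(Add(Mul(-18, Rational(-1, 54)), 100), -9))) = Add(198, Mul(-1, Add(Add(Rational(1, 3), 100), -9))) = Add(198, Mul(-1, Add(Rational(301, 3), -9))) = Add(198, Mul(-1, Rational(274, 3))) = Add(198, Rational(-274, 3)) = Rational(320, 3)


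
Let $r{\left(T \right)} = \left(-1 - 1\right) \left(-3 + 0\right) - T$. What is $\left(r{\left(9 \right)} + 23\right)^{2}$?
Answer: $400$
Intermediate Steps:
$r{\left(T \right)} = 6 - T$ ($r{\left(T \right)} = \left(-2\right) \left(-3\right) - T = 6 - T$)
$\left(r{\left(9 \right)} + 23\right)^{2} = \left(\left(6 - 9\right) + 23\right)^{2} = \left(-3 + 23\right)^{2} = 20^{2} = 400$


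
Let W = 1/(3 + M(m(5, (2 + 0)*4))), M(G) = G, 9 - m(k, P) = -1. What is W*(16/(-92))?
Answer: -4/299 ≈ -0.013378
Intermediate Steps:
m(k, P) = 10 (m(k, P) = 9 - 1*(-1) = 9 + 1 = 10)
W = 1/13 (W = 1/(3 + 10) = 1/13 ≈ 0.076923)
W*(16/(-92)) = (16/(-92))/13 = (16*(-1/92))/13 = (1/13)*(-4/23) = -4/299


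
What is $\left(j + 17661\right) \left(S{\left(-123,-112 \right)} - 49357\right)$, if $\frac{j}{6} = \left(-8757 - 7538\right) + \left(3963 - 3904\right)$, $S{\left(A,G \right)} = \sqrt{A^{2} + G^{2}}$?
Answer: $3936467535 - 79755 \sqrt{27673} \approx 3.9232 \cdot 10^{9}$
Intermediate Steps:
$j = -97416$ ($j = 6 \left(\left(-8757 - 7538\right) + \left(3963 - 3904\right)\right) = 6 \left(-16295 + 59\right) = 6 \left(-16236\right) = -97416$)
$\left(j + 17661\right) \left(S{\left(-123,-112 \right)} - 49357\right) = \left(-97416 + 17661\right) \left(\sqrt{\left(-123\right)^{2} + \left(-112\right)^{2}} - 49357\right) = - 79755 \left(\sqrt{15129 + 12544} - 49357\right) = - 79755 \left(\sqrt{27673} - 49357\right) = - 79755 \left(-49357 + \sqrt{27673}\right) = 3936467535 - 79755 \sqrt{27673}$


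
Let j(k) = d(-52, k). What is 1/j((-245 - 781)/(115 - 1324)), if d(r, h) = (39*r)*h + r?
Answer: -31/54964 ≈ -0.00056401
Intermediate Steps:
d(r, h) = r + 39*h*r (d(r, h) = 39*h*r + r = r + 39*h*r)
j(k) = -52 - 2028*k (j(k) = -52*(1 + 39*k) = -52 - 2028*k)
1/j((-245 - 781)/(115 - 1324)) = 1/(-52 - 2028*(-245 - 781)/(115 - 1324)) = 1/(-52 - (-2080728)/(-1209)) = 1/(-52 - (-2080728)*(-1)/1209) = 1/(-52 - 2028*342/403) = 1/(-52 - 53352/31) = 1/(-54964/31) = -31/54964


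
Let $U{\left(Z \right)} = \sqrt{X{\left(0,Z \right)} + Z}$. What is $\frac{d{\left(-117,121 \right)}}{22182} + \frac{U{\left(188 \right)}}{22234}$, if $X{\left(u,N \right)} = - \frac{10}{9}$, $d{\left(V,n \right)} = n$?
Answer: $\frac{121}{22182} + \frac{29 \sqrt{2}}{66702} \approx 0.0060697$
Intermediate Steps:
$X{\left(u,N \right)} = - \frac{10}{9}$ ($X{\left(u,N \right)} = \left(-10\right) \frac{1}{9} = - \frac{10}{9}$)
$U{\left(Z \right)} = \sqrt{- \frac{10}{9} + Z}$
$\frac{d{\left(-117,121 \right)}}{22182} + \frac{U{\left(188 \right)}}{22234} = \frac{121}{22182} + \frac{\frac{1}{3} \sqrt{-10 + 9 \cdot 188}}{22234} = 121 \cdot \frac{1}{22182} + \frac{\sqrt{-10 + 1692}}{3} \cdot \frac{1}{22234} = \frac{121}{22182} + \frac{\sqrt{1682}}{3} \cdot \frac{1}{22234} = \frac{121}{22182} + \frac{29 \sqrt{2}}{3} \cdot \frac{1}{22234} = \frac{121}{22182} + \frac{29 \sqrt{2}}{66702}$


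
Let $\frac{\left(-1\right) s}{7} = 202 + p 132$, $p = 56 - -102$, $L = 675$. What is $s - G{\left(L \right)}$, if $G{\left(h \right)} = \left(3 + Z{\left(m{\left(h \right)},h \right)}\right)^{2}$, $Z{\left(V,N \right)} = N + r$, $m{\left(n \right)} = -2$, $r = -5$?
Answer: $-600335$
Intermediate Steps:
$p = 158$ ($p = 56 + 102 = 158$)
$Z{\left(V,N \right)} = -5 + N$ ($Z{\left(V,N \right)} = N - 5 = -5 + N$)
$s = -147406$ ($s = - 7 \left(202 + 158 \cdot 132\right) = - 7 \left(202 + 20856\right) = \left(-7\right) 21058 = -147406$)
$G{\left(h \right)} = \left(-2 + h\right)^{2}$ ($G{\left(h \right)} = \left(3 + \left(-5 + h\right)\right)^{2} = \left(-2 + h\right)^{2}$)
$s - G{\left(L \right)} = -147406 - \left(-2 + 675\right)^{2} = -147406 - 673^{2} = -147406 - 452929 = -600335$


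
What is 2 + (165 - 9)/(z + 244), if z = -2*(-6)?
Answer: 167/64 ≈ 2.6094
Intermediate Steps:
z = 12
2 + (165 - 9)/(z + 244) = 2 + (165 - 9)/(12 + 244) = 2 + 156/256 = 2 + 156*(1/256) = 2 + 39/64 = 167/64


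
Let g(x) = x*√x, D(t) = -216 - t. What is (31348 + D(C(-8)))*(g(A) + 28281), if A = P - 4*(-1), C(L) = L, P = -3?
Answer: 880701480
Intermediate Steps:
A = 1 (A = -3 - 4*(-1) = -3 + 4 = 1)
g(x) = x^(3/2)
(31348 + D(C(-8)))*(g(A) + 28281) = (31348 + (-216 - 1*(-8)))*(1^(3/2) + 28281) = (31348 + (-216 + 8))*(1 + 28281) = (31348 - 208)*28282 = 31140*28282 = 880701480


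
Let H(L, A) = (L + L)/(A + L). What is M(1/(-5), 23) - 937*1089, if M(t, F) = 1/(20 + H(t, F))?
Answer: -1162227570/1139 ≈ -1.0204e+6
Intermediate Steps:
H(L, A) = 2*L/(A + L) (H(L, A) = (2*L)/(A + L) = 2*L/(A + L))
M(t, F) = 1/(20 + 2*t/(F + t))
M(1/(-5), 23) - 937*1089 = (23 + 1/(-5))/(2*(10*23 + 11/(-5))) - 937*1089 = (23 - ⅕)/(2*(230 + 11*(-⅕))) - 1020393 = (½)*(114/5)/(230 - 11/5) - 1020393 = (½)*(114/5)/(1139/5) - 1020393 = (½)*(5/1139)*(114/5) - 1020393 = 57/1139 - 1020393 = -1162227570/1139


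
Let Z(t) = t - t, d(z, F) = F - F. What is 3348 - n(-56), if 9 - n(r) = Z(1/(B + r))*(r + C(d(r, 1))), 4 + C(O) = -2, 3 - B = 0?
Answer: 3339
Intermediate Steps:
B = 3 (B = 3 - 1*0 = 3 + 0 = 3)
d(z, F) = 0
C(O) = -6 (C(O) = -4 - 2 = -6)
Z(t) = 0
n(r) = 9 (n(r) = 9 - 0*(r - 6) = 9 - 0*(-6 + r) = 9 - 1*0 = 9 + 0 = 9)
3348 - n(-56) = 3348 - 1*9 = 3348 - 9 = 3339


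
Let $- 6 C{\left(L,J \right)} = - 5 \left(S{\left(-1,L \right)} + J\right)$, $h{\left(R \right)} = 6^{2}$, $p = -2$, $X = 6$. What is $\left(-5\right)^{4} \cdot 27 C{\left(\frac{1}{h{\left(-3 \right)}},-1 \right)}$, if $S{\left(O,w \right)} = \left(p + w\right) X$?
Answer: $- \frac{721875}{4} \approx -1.8047 \cdot 10^{5}$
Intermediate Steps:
$h{\left(R \right)} = 36$
$S{\left(O,w \right)} = -12 + 6 w$ ($S{\left(O,w \right)} = \left(-2 + w\right) 6 = -12 + 6 w$)
$C{\left(L,J \right)} = -10 + 5 L + \frac{5 J}{6}$ ($C{\left(L,J \right)} = - \frac{\left(-5\right) \left(\left(-12 + 6 L\right) + J\right)}{6} = - \frac{\left(-5\right) \left(-12 + J + 6 L\right)}{6} = - \frac{60 - 30 L - 5 J}{6} = -10 + 5 L + \frac{5 J}{6}$)
$\left(-5\right)^{4} \cdot 27 C{\left(\frac{1}{h{\left(-3 \right)}},-1 \right)} = \left(-5\right)^{4} \cdot 27 \left(-10 + \frac{5}{36} + \frac{5}{6} \left(-1\right)\right) = 625 \cdot 27 \left(-10 + 5 \cdot \frac{1}{36} - \frac{5}{6}\right) = 16875 \left(-10 + \frac{5}{36} - \frac{5}{6}\right) = 16875 \left(- \frac{385}{36}\right) = - \frac{721875}{4}$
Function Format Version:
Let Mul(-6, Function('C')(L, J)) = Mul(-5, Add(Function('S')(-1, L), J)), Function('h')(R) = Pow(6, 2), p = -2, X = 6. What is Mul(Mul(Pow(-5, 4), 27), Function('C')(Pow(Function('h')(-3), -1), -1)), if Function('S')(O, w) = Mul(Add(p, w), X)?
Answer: Rational(-721875, 4) ≈ -1.8047e+5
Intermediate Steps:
Function('h')(R) = 36
Function('S')(O, w) = Add(-12, Mul(6, w)) (Function('S')(O, w) = Mul(Add(-2, w), 6) = Add(-12, Mul(6, w)))
Function('C')(L, J) = Add(-10, Mul(5, L), Mul(Rational(5, 6), J)) (Function('C')(L, J) = Mul(Rational(-1, 6), Mul(-5, Add(Add(-12, Mul(6, L)), J))) = Mul(Rational(-1, 6), Mul(-5, Add(-12, J, Mul(6, L)))) = Mul(Rational(-1, 6), Add(60, Mul(-30, L), Mul(-5, J))) = Add(-10, Mul(5, L), Mul(Rational(5, 6), J)))
Mul(Mul(Pow(-5, 4), 27), Function('C')(Pow(Function('h')(-3), -1), -1)) = Mul(Mul(Pow(-5, 4), 27), Add(-10, Mul(5, Pow(36, -1)), Mul(Rational(5, 6), -1))) = Mul(Mul(625, 27), Add(-10, Mul(5, Rational(1, 36)), Rational(-5, 6))) = Mul(16875, Add(-10, Rational(5, 36), Rational(-5, 6))) = Mul(16875, Rational(-385, 36)) = Rational(-721875, 4)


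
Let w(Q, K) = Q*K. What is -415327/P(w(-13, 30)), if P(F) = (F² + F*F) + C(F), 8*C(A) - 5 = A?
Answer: -3322616/2433215 ≈ -1.3655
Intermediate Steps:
w(Q, K) = K*Q
C(A) = 5/8 + A/8
P(F) = 5/8 + 2*F² + F/8 (P(F) = (F² + F*F) + (5/8 + F/8) = (F² + F²) + (5/8 + F/8) = 2*F² + (5/8 + F/8) = 5/8 + 2*F² + F/8)
-415327/P(w(-13, 30)) = -415327/(5/8 + 2*(30*(-13))² + (30*(-13))/8) = -415327/(5/8 + 2*(-390)² + (⅛)*(-390)) = -415327/(5/8 + 2*152100 - 195/4) = -415327/(5/8 + 304200 - 195/4) = -415327/2433215/8 = -415327*8/2433215 = -3322616/2433215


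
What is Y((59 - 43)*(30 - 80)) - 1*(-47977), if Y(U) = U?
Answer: 47177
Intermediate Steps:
Y((59 - 43)*(30 - 80)) - 1*(-47977) = (59 - 43)*(30 - 80) - 1*(-47977) = 16*(-50) + 47977 = -800 + 47977 = 47177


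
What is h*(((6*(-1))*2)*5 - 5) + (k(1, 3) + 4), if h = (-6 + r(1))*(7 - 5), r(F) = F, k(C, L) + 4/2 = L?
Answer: 655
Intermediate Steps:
k(C, L) = -2 + L
h = -10 (h = (-6 + 1)*(7 - 5) = -5*2 = -10)
h*(((6*(-1))*2)*5 - 5) + (k(1, 3) + 4) = -10*(((6*(-1))*2)*5 - 5) + ((-2 + 3) + 4) = -10*(-6*2*5 - 5) + (1 + 4) = -10*(-12*5 - 5) + 5 = -10*(-60 - 5) + 5 = -10*(-65) + 5 = 650 + 5 = 655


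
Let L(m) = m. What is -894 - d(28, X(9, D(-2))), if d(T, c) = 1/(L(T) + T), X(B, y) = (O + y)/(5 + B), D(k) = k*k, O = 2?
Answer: -50065/56 ≈ -894.02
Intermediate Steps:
D(k) = k**2
X(B, y) = (2 + y)/(5 + B)
d(T, c) = 1/(2*T) (d(T, c) = 1/(T + T) = 1/(2*T))
-894 - d(28, X(9, D(-2))) = -894 - 1/(2*28) = -894 - 1*1/56 = -894 - 1/56 = -50065/56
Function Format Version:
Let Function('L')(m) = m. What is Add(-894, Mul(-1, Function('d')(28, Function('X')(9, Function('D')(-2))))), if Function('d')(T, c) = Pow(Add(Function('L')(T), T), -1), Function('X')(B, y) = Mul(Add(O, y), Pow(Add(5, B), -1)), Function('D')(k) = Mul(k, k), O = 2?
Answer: Rational(-50065, 56) ≈ -894.02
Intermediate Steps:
Function('D')(k) = Pow(k, 2)
Function('X')(B, y) = Mul(Pow(Add(5, B), -1), Add(2, y)) (Function('X')(B, y) = Mul(Add(2, y), Pow(Add(5, B), -1)) = Mul(Pow(Add(5, B), -1), Add(2, y)))
Function('d')(T, c) = Mul(Rational(1, 2), Pow(T, -1)) (Function('d')(T, c) = Pow(Add(T, T), -1) = Pow(Mul(2, T), -1) = Mul(Rational(1, 2), Pow(T, -1)))
Add(-894, Mul(-1, Function('d')(28, Function('X')(9, Function('D')(-2))))) = Add(-894, Mul(-1, Mul(Rational(1, 2), Pow(28, -1)))) = Add(-894, Mul(-1, Mul(Rational(1, 2), Rational(1, 28)))) = Add(-894, Mul(-1, Rational(1, 56))) = Add(-894, Rational(-1, 56)) = Rational(-50065, 56)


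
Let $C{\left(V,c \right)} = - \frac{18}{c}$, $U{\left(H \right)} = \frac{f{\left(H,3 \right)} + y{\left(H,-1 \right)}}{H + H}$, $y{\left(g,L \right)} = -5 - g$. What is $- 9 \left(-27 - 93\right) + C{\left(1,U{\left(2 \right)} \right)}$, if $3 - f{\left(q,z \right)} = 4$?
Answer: $1089$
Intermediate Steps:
$f{\left(q,z \right)} = -1$ ($f{\left(q,z \right)} = 3 - 4 = -1$)
$U{\left(H \right)} = \frac{-6 - H}{2 H}$ ($U{\left(H \right)} = \frac{-1 - \left(5 + H\right)}{H + H} = \frac{-6 - H}{2 H}$)
$- 9 \left(-27 - 93\right) + C{\left(1,U{\left(2 \right)} \right)} = - 9 \left(-27 - 93\right) - \frac{18}{\frac{1}{2} \cdot \frac{1}{2} \left(-6 - 2\right)} = \left(-9\right) \left(-120\right) - \frac{18}{\frac{1}{2} \cdot \frac{1}{2} \left(-8\right)} = 1080 - \frac{18}{-2} = 1080 - -9 = 1080 + 9 = 1089$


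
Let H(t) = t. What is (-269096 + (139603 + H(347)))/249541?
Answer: -129146/249541 ≈ -0.51753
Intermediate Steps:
(-269096 + (139603 + H(347)))/249541 = (-269096 + (139603 + 347))/249541 = (-269096 + 139950)*(1/249541) = -129146*1/249541 = -129146/249541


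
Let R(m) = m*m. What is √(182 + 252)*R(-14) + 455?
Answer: 455 + 196*√434 ≈ 4538.2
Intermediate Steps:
R(m) = m²
√(182 + 252)*R(-14) + 455 = √(182 + 252)*(-14)² + 455 = √434*196 + 455 = 196*√434 + 455 = 455 + 196*√434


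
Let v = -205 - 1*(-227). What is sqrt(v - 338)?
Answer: 2*I*sqrt(79) ≈ 17.776*I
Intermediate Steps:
v = 22 (v = -205 + 227 = 22)
sqrt(v - 338) = sqrt(22 - 338) = sqrt(-316) = 2*I*sqrt(79)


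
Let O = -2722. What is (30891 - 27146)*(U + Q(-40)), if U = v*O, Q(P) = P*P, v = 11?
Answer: -106140790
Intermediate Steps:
Q(P) = P**2
U = -29942 (U = 11*(-2722) = -29942)
(30891 - 27146)*(U + Q(-40)) = (30891 - 27146)*(-29942 + (-40)**2) = 3745*(-29942 + 1600) = 3745*(-28342) = -106140790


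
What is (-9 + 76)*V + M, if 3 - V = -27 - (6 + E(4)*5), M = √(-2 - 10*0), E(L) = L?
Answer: 3752 + I*√2 ≈ 3752.0 + 1.4142*I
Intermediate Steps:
M = I*√2 (M = √(-2 + 0) = √(-2) = I*√2 ≈ 1.4142*I)
V = 56 (V = 3 - (-27 - (6 + 4*5)) = 3 - (-27 - (6 + 20)) = 3 - (-27 - 1*26) = 3 - (-27 - 26) = 3 - 1*(-53) = 3 + 53 = 56)
(-9 + 76)*V + M = (-9 + 76)*56 + I*√2 = 67*56 + I*√2 = 3752 + I*√2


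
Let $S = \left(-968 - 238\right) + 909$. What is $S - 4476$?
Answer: $-4773$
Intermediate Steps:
$S = -297$ ($S = -1206 + 909 = -297$)
$S - 4476 = -297 - 4476 = -4773$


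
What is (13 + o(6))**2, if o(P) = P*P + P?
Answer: 3025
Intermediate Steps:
o(P) = P + P**2 (o(P) = P**2 + P = P + P**2)
(13 + o(6))**2 = (13 + 6*(1 + 6))**2 = (13 + 6*7)**2 = (13 + 42)**2 = 55**2 = 3025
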